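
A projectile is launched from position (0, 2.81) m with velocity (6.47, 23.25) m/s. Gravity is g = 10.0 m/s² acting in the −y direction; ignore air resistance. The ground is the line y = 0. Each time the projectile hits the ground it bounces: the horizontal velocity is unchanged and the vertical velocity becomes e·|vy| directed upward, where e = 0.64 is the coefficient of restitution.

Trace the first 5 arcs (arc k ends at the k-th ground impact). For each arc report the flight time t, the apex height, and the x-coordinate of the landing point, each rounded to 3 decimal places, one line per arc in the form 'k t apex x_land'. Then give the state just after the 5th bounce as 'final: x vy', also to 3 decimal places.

1 4.768 29.838 30.848
2 3.127 12.222 51.079
3 2.001 5.006 64.027
4 1.281 2.050 72.313
5 0.820 0.840 77.617
final: 77.617 2.623

Arc 1: start y=2.810, vy=23.250 → t=4.768, apex=29.838, x_land=30.848, impact vy=-24.429
  bounce: vy ← 0.64·24.429 = 15.634
Arc 2: start y=0.000, vy=15.634 → t=3.127, apex=12.222, x_land=51.079, impact vy=-15.634
  bounce: vy ← 0.64·15.634 = 10.006
Arc 3: start y=0.000, vy=10.006 → t=2.001, apex=5.006, x_land=64.027, impact vy=-10.006
  bounce: vy ← 0.64·10.006 = 6.404
Arc 4: start y=0.000, vy=6.404 → t=1.281, apex=2.050, x_land=72.313, impact vy=-6.404
  bounce: vy ← 0.64·6.404 = 4.098
Arc 5: start y=0.000, vy=4.098 → t=0.820, apex=0.840, x_land=77.617, impact vy=-4.098
  bounce: vy ← 0.64·4.098 = 2.623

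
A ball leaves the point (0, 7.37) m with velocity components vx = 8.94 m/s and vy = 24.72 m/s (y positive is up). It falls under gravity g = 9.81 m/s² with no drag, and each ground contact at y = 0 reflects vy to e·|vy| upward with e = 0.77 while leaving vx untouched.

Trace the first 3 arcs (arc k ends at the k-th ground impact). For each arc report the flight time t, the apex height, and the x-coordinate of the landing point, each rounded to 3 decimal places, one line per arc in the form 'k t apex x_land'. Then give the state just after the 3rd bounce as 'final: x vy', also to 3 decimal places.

Arc 1: start y=7.370, vy=24.720 → t=5.322, apex=38.516, x_land=47.579, impact vy=-27.490
  bounce: vy ← 0.77·27.490 = 21.167
Arc 2: start y=0.000, vy=21.167 → t=4.315, apex=22.836, x_land=86.159, impact vy=-21.167
  bounce: vy ← 0.77·21.167 = 16.299
Arc 3: start y=0.000, vy=16.299 → t=3.323, apex=13.539, x_land=115.865, impact vy=-16.299
  bounce: vy ← 0.77·16.299 = 12.550

1 5.322 38.516 47.579
2 4.315 22.836 86.159
3 3.323 13.539 115.865
final: 115.865 12.550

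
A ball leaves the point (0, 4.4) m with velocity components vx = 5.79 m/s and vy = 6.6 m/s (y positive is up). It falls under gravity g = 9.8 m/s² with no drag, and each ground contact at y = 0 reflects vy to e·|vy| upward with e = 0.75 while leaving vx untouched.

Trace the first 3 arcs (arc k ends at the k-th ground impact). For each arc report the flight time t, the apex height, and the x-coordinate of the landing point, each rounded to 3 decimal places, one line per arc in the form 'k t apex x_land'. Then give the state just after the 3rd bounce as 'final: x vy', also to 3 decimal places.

1 1.836 6.622 10.631
2 1.744 3.725 20.727
3 1.308 2.095 28.300
final: 28.300 4.806

Arc 1: start y=4.400, vy=6.600 → t=1.836, apex=6.622, x_land=10.631, impact vy=-11.393
  bounce: vy ← 0.75·11.393 = 8.545
Arc 2: start y=0.000, vy=8.545 → t=1.744, apex=3.725, x_land=20.727, impact vy=-8.545
  bounce: vy ← 0.75·8.545 = 6.409
Arc 3: start y=0.000, vy=6.409 → t=1.308, apex=2.095, x_land=28.300, impact vy=-6.409
  bounce: vy ← 0.75·6.409 = 4.806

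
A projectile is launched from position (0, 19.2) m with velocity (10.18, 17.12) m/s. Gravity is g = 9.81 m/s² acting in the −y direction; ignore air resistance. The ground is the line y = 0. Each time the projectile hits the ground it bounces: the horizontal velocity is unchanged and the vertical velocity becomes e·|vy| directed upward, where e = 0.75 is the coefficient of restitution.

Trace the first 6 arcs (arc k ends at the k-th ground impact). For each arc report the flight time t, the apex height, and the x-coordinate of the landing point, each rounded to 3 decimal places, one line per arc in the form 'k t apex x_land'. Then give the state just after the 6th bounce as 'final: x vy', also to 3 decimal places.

1 4.383 34.139 44.622
2 3.957 19.203 84.907
3 2.968 10.802 115.121
4 2.226 6.076 137.781
5 1.669 3.418 154.776
6 1.252 1.922 167.523
final: 167.523 4.606

Arc 1: start y=19.200, vy=17.120 → t=4.383, apex=34.139, x_land=44.622, impact vy=-25.880
  bounce: vy ← 0.75·25.880 = 19.410
Arc 2: start y=0.000, vy=19.410 → t=3.957, apex=19.203, x_land=84.907, impact vy=-19.410
  bounce: vy ← 0.75·19.410 = 14.558
Arc 3: start y=0.000, vy=14.558 → t=2.968, apex=10.802, x_land=115.121, impact vy=-14.558
  bounce: vy ← 0.75·14.558 = 10.918
Arc 4: start y=0.000, vy=10.918 → t=2.226, apex=6.076, x_land=137.781, impact vy=-10.918
  bounce: vy ← 0.75·10.918 = 8.189
Arc 5: start y=0.000, vy=8.189 → t=1.669, apex=3.418, x_land=154.776, impact vy=-8.189
  bounce: vy ← 0.75·8.189 = 6.142
Arc 6: start y=0.000, vy=6.142 → t=1.252, apex=1.922, x_land=167.523, impact vy=-6.142
  bounce: vy ← 0.75·6.142 = 4.606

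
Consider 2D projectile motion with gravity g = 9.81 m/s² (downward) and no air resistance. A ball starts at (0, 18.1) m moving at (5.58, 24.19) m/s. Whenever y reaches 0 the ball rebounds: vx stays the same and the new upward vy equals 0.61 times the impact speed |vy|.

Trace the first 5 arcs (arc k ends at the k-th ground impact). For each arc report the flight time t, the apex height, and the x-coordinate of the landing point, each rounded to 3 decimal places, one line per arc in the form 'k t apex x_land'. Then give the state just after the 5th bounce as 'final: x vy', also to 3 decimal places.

Arc 1: start y=18.100, vy=24.190 → t=5.592, apex=47.924, x_land=31.201, impact vy=-30.664
  bounce: vy ← 0.61·30.664 = 18.705
Arc 2: start y=0.000, vy=18.705 → t=3.813, apex=17.833, x_land=52.480, impact vy=-18.705
  bounce: vy ← 0.61·18.705 = 11.410
Arc 3: start y=0.000, vy=11.410 → t=2.326, apex=6.636, x_land=65.461, impact vy=-11.410
  bounce: vy ← 0.61·11.410 = 6.960
Arc 4: start y=0.000, vy=6.960 → t=1.419, apex=2.469, x_land=73.379, impact vy=-6.960
  bounce: vy ← 0.61·6.960 = 4.246
Arc 5: start y=0.000, vy=4.246 → t=0.866, apex=0.919, x_land=78.209, impact vy=-4.246
  bounce: vy ← 0.61·4.246 = 2.590

1 5.592 47.924 31.201
2 3.813 17.833 52.480
3 2.326 6.636 65.461
4 1.419 2.469 73.379
5 0.866 0.919 78.209
final: 78.209 2.590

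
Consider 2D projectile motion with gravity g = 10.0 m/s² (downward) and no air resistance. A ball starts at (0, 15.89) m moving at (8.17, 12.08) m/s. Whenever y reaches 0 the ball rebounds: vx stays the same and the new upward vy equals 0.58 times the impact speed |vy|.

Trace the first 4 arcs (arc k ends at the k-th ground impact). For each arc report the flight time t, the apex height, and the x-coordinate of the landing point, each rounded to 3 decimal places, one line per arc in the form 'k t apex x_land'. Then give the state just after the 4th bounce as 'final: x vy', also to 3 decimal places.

1 3.361 23.186 27.463
2 2.498 7.800 47.871
3 1.449 2.624 59.708
4 0.840 0.883 66.574
final: 66.574 2.437

Arc 1: start y=15.890, vy=12.080 → t=3.361, apex=23.186, x_land=27.463, impact vy=-21.534
  bounce: vy ← 0.58·21.534 = 12.490
Arc 2: start y=0.000, vy=12.490 → t=2.498, apex=7.800, x_land=47.871, impact vy=-12.490
  bounce: vy ← 0.58·12.490 = 7.244
Arc 3: start y=0.000, vy=7.244 → t=1.449, apex=2.624, x_land=59.708, impact vy=-7.244
  bounce: vy ← 0.58·7.244 = 4.202
Arc 4: start y=0.000, vy=4.202 → t=0.840, apex=0.883, x_land=66.574, impact vy=-4.202
  bounce: vy ← 0.58·4.202 = 2.437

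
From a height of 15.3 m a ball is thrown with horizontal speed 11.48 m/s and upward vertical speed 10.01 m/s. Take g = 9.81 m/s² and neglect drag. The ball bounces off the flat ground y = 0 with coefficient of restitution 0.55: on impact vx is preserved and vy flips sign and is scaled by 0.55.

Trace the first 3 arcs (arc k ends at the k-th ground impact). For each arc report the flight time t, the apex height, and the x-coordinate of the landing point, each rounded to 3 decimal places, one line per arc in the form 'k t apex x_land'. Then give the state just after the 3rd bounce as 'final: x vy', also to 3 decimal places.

1 3.060 20.407 35.130
2 2.244 6.173 60.888
3 1.234 1.867 75.054
final: 75.054 3.329

Arc 1: start y=15.300, vy=10.010 → t=3.060, apex=20.407, x_land=35.130, impact vy=-20.010
  bounce: vy ← 0.55·20.010 = 11.005
Arc 2: start y=0.000, vy=11.005 → t=2.244, apex=6.173, x_land=60.888, impact vy=-11.005
  bounce: vy ← 0.55·11.005 = 6.053
Arc 3: start y=0.000, vy=6.053 → t=1.234, apex=1.867, x_land=75.054, impact vy=-6.053
  bounce: vy ← 0.55·6.053 = 3.329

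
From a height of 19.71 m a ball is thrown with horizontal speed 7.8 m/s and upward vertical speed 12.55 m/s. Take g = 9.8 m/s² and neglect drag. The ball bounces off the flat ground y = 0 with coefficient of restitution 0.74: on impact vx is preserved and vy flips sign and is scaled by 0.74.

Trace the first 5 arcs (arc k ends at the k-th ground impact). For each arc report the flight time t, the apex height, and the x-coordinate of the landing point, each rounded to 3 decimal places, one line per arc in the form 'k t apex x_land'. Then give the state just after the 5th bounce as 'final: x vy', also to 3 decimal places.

1 3.660 27.746 28.550
2 3.522 15.194 56.019
3 2.606 8.320 76.347
4 1.929 4.556 91.390
5 1.427 2.495 102.521
final: 102.521 5.175

Arc 1: start y=19.710, vy=12.550 → t=3.660, apex=27.746, x_land=28.550, impact vy=-23.320
  bounce: vy ← 0.74·23.320 = 17.257
Arc 2: start y=0.000, vy=17.257 → t=3.522, apex=15.194, x_land=56.019, impact vy=-17.257
  bounce: vy ← 0.74·17.257 = 12.770
Arc 3: start y=0.000, vy=12.770 → t=2.606, apex=8.320, x_land=76.347, impact vy=-12.770
  bounce: vy ← 0.74·12.770 = 9.450
Arc 4: start y=0.000, vy=9.450 → t=1.929, apex=4.556, x_land=91.390, impact vy=-9.450
  bounce: vy ← 0.74·9.450 = 6.993
Arc 5: start y=0.000, vy=6.993 → t=1.427, apex=2.495, x_land=102.521, impact vy=-6.993
  bounce: vy ← 0.74·6.993 = 5.175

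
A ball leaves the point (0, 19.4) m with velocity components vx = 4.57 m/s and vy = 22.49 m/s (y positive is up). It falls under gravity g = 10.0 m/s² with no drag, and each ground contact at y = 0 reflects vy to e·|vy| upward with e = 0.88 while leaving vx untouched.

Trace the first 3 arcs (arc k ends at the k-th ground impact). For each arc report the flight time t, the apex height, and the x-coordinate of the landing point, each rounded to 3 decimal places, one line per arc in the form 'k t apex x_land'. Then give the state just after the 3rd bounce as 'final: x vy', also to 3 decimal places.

1 5.239 44.690 23.941
2 5.262 34.608 47.987
3 4.630 26.800 69.148
final: 69.148 20.374

Arc 1: start y=19.400, vy=22.490 → t=5.239, apex=44.690, x_land=23.941, impact vy=-29.896
  bounce: vy ← 0.88·29.896 = 26.309
Arc 2: start y=0.000, vy=26.309 → t=5.262, apex=34.608, x_land=47.987, impact vy=-26.309
  bounce: vy ← 0.88·26.309 = 23.152
Arc 3: start y=0.000, vy=23.152 → t=4.630, apex=26.800, x_land=69.148, impact vy=-23.152
  bounce: vy ← 0.88·23.152 = 20.374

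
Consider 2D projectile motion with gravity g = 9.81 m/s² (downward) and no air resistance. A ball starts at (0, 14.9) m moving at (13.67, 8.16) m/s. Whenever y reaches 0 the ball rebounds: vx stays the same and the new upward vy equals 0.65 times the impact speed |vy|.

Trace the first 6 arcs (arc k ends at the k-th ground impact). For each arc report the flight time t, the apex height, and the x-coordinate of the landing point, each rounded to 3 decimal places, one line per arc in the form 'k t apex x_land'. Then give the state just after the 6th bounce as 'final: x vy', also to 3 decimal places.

1 2.763 18.294 37.771
2 2.511 7.729 72.090
3 1.632 3.266 94.398
4 1.061 1.380 108.898
5 0.689 0.583 118.323
6 0.448 0.246 124.450
final: 124.450 1.429

Arc 1: start y=14.900, vy=8.160 → t=2.763, apex=18.294, x_land=37.771, impact vy=-18.945
  bounce: vy ← 0.65·18.945 = 12.314
Arc 2: start y=0.000, vy=12.314 → t=2.511, apex=7.729, x_land=72.090, impact vy=-12.314
  bounce: vy ← 0.65·12.314 = 8.004
Arc 3: start y=0.000, vy=8.004 → t=1.632, apex=3.266, x_land=94.398, impact vy=-8.004
  bounce: vy ← 0.65·8.004 = 5.203
Arc 4: start y=0.000, vy=5.203 → t=1.061, apex=1.380, x_land=108.898, impact vy=-5.203
  bounce: vy ← 0.65·5.203 = 3.382
Arc 5: start y=0.000, vy=3.382 → t=0.689, apex=0.583, x_land=118.323, impact vy=-3.382
  bounce: vy ← 0.65·3.382 = 2.198
Arc 6: start y=0.000, vy=2.198 → t=0.448, apex=0.246, x_land=124.450, impact vy=-2.198
  bounce: vy ← 0.65·2.198 = 1.429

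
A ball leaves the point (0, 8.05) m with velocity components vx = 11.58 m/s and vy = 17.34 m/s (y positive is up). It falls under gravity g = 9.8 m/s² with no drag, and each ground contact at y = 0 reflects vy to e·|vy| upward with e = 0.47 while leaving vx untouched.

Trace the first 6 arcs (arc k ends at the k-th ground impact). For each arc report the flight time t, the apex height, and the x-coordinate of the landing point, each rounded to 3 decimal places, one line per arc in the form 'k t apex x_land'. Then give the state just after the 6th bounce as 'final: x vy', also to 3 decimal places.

1 3.954 23.391 45.790
2 2.054 5.167 69.573
3 0.965 1.141 80.751
4 0.454 0.252 86.004
5 0.213 0.056 88.473
6 0.100 0.012 89.634
final: 89.634 0.231

Arc 1: start y=8.050, vy=17.340 → t=3.954, apex=23.391, x_land=45.790, impact vy=-21.412
  bounce: vy ← 0.47·21.412 = 10.063
Arc 2: start y=0.000, vy=10.063 → t=2.054, apex=5.167, x_land=69.573, impact vy=-10.063
  bounce: vy ← 0.47·10.063 = 4.730
Arc 3: start y=0.000, vy=4.730 → t=0.965, apex=1.141, x_land=80.751, impact vy=-4.730
  bounce: vy ← 0.47·4.730 = 2.223
Arc 4: start y=0.000, vy=2.223 → t=0.454, apex=0.252, x_land=86.004, impact vy=-2.223
  bounce: vy ← 0.47·2.223 = 1.045
Arc 5: start y=0.000, vy=1.045 → t=0.213, apex=0.056, x_land=88.473, impact vy=-1.045
  bounce: vy ← 0.47·1.045 = 0.491
Arc 6: start y=0.000, vy=0.491 → t=0.100, apex=0.012, x_land=89.634, impact vy=-0.491
  bounce: vy ← 0.47·0.491 = 0.231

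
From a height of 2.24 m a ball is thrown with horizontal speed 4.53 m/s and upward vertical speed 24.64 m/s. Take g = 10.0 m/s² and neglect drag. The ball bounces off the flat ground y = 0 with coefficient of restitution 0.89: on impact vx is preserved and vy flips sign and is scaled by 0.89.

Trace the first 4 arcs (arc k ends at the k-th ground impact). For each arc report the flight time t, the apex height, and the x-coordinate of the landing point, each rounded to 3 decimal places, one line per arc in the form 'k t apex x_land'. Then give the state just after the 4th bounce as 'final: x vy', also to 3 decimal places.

1 5.017 32.596 22.728
2 4.545 25.820 43.317
3 4.045 20.452 61.640
4 3.600 16.200 77.948
final: 77.948 16.020

Arc 1: start y=2.240, vy=24.640 → t=5.017, apex=32.596, x_land=22.728, impact vy=-25.533
  bounce: vy ← 0.89·25.533 = 22.724
Arc 2: start y=0.000, vy=22.724 → t=4.545, apex=25.820, x_land=43.317, impact vy=-22.724
  bounce: vy ← 0.89·22.724 = 20.225
Arc 3: start y=0.000, vy=20.225 → t=4.045, apex=20.452, x_land=61.640, impact vy=-20.225
  bounce: vy ← 0.89·20.225 = 18.000
Arc 4: start y=0.000, vy=18.000 → t=3.600, apex=16.200, x_land=77.948, impact vy=-18.000
  bounce: vy ← 0.89·18.000 = 16.020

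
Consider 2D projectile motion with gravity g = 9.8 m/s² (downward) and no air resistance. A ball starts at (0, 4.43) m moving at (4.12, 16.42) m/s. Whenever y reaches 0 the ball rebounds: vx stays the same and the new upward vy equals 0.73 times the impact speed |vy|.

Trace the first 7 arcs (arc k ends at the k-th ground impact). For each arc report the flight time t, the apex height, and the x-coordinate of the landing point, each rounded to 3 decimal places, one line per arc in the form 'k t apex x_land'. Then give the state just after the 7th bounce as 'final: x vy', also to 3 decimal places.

Arc 1: start y=4.430, vy=16.420 → t=3.602, apex=18.186, x_land=14.840, impact vy=-18.880
  bounce: vy ← 0.73·18.880 = 13.782
Arc 2: start y=0.000, vy=13.782 → t=2.813, apex=9.691, x_land=26.429, impact vy=-13.782
  bounce: vy ← 0.73·13.782 = 10.061
Arc 3: start y=0.000, vy=10.061 → t=2.053, apex=5.164, x_land=34.888, impact vy=-10.061
  bounce: vy ← 0.73·10.061 = 7.345
Arc 4: start y=0.000, vy=7.345 → t=1.499, apex=2.752, x_land=41.063, impact vy=-7.345
  bounce: vy ← 0.73·7.345 = 5.362
Arc 5: start y=0.000, vy=5.362 → t=1.094, apex=1.467, x_land=45.572, impact vy=-5.362
  bounce: vy ← 0.73·5.362 = 3.914
Arc 6: start y=0.000, vy=3.914 → t=0.799, apex=0.782, x_land=48.862, impact vy=-3.914
  bounce: vy ← 0.73·3.914 = 2.857
Arc 7: start y=0.000, vy=2.857 → t=0.583, apex=0.416, x_land=51.265, impact vy=-2.857
  bounce: vy ← 0.73·2.857 = 2.086

1 3.602 18.186 14.840
2 2.813 9.691 26.429
3 2.053 5.164 34.888
4 1.499 2.752 41.063
5 1.094 1.467 45.572
6 0.799 0.782 48.862
7 0.583 0.416 51.265
final: 51.265 2.086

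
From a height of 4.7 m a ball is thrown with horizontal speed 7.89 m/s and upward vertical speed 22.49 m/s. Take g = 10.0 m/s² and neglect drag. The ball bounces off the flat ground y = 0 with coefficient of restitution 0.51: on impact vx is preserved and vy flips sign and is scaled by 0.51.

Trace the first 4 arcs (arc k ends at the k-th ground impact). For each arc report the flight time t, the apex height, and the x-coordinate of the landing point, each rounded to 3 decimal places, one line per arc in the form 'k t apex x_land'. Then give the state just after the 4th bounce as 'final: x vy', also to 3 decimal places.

Arc 1: start y=4.700, vy=22.490 → t=4.698, apex=29.990, x_land=37.068, impact vy=-24.491
  bounce: vy ← 0.51·24.491 = 12.490
Arc 2: start y=0.000, vy=12.490 → t=2.498, apex=7.800, x_land=56.778, impact vy=-12.490
  bounce: vy ← 0.51·12.490 = 6.370
Arc 3: start y=0.000, vy=6.370 → t=1.274, apex=2.029, x_land=66.830, impact vy=-6.370
  bounce: vy ← 0.51·6.370 = 3.249
Arc 4: start y=0.000, vy=3.249 → t=0.650, apex=0.528, x_land=71.956, impact vy=-3.249
  bounce: vy ← 0.51·3.249 = 1.657

1 4.698 29.990 37.068
2 2.498 7.800 56.778
3 1.274 2.029 66.830
4 0.650 0.528 71.956
final: 71.956 1.657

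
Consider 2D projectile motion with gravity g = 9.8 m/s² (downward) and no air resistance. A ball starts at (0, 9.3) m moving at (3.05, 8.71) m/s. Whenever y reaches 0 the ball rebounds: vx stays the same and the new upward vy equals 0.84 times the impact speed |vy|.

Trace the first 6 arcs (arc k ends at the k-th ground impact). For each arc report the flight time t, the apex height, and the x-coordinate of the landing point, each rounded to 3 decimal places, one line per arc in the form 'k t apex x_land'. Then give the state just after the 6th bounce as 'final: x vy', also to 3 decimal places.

Arc 1: start y=9.300, vy=8.710 → t=2.528, apex=13.171, x_land=7.711, impact vy=-16.067
  bounce: vy ← 0.84·16.067 = 13.496
Arc 2: start y=0.000, vy=13.496 → t=2.754, apex=9.293, x_land=16.112, impact vy=-13.496
  bounce: vy ← 0.84·13.496 = 11.337
Arc 3: start y=0.000, vy=11.337 → t=2.314, apex=6.557, x_land=23.168, impact vy=-11.337
  bounce: vy ← 0.84·11.337 = 9.523
Arc 4: start y=0.000, vy=9.523 → t=1.943, apex=4.627, x_land=29.096, impact vy=-9.523
  bounce: vy ← 0.84·9.523 = 7.999
Arc 5: start y=0.000, vy=7.999 → t=1.632, apex=3.265, x_land=34.075, impact vy=-7.999
  bounce: vy ← 0.84·7.999 = 6.719
Arc 6: start y=0.000, vy=6.719 → t=1.371, apex=2.304, x_land=38.257, impact vy=-6.719
  bounce: vy ← 0.84·6.719 = 5.644

1 2.528 13.171 7.711
2 2.754 9.293 16.112
3 2.314 6.557 23.168
4 1.943 4.627 29.096
5 1.632 3.265 34.075
6 1.371 2.304 38.257
final: 38.257 5.644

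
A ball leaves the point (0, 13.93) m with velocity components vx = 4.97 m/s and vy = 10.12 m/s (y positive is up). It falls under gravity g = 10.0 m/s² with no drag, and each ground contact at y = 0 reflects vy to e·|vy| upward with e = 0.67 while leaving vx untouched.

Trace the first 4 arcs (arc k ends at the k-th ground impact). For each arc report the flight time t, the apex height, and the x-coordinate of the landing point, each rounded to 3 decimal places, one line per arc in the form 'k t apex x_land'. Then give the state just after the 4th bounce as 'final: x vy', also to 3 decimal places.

Arc 1: start y=13.930, vy=10.120 → t=2.964, apex=19.051, x_land=14.731, impact vy=-19.520
  bounce: vy ← 0.67·19.520 = 13.078
Arc 2: start y=0.000, vy=13.078 → t=2.616, apex=8.552, x_land=27.731, impact vy=-13.078
  bounce: vy ← 0.67·13.078 = 8.762
Arc 3: start y=0.000, vy=8.762 → t=1.752, apex=3.839, x_land=36.440, impact vy=-8.762
  bounce: vy ← 0.67·8.762 = 5.871
Arc 4: start y=0.000, vy=5.871 → t=1.174, apex=1.723, x_land=42.276, impact vy=-5.871
  bounce: vy ← 0.67·5.871 = 3.933

1 2.964 19.051 14.731
2 2.616 8.552 27.731
3 1.752 3.839 36.440
4 1.174 1.723 42.276
final: 42.276 3.933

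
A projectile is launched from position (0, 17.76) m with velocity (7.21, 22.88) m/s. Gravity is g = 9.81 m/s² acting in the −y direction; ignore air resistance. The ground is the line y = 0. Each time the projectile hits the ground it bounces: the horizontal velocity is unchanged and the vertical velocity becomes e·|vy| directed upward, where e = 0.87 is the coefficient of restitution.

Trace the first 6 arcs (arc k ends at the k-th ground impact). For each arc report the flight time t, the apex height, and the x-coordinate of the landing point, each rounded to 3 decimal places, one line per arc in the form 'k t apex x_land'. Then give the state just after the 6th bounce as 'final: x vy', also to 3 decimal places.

1 5.342 44.442 38.519
2 5.238 33.638 76.281
3 4.557 25.461 109.134
4 3.964 19.271 137.717
5 3.449 14.586 162.583
6 3.001 11.040 184.217
final: 184.217 12.804

Arc 1: start y=17.760, vy=22.880 → t=5.342, apex=44.442, x_land=38.519, impact vy=-29.529
  bounce: vy ← 0.87·29.529 = 25.690
Arc 2: start y=0.000, vy=25.690 → t=5.238, apex=33.638, x_land=76.281, impact vy=-25.690
  bounce: vy ← 0.87·25.690 = 22.350
Arc 3: start y=0.000, vy=22.350 → t=4.557, apex=25.461, x_land=109.134, impact vy=-22.350
  bounce: vy ← 0.87·22.350 = 19.445
Arc 4: start y=0.000, vy=19.445 → t=3.964, apex=19.271, x_land=137.717, impact vy=-19.445
  bounce: vy ← 0.87·19.445 = 16.917
Arc 5: start y=0.000, vy=16.917 → t=3.449, apex=14.586, x_land=162.583, impact vy=-16.917
  bounce: vy ← 0.87·16.917 = 14.718
Arc 6: start y=0.000, vy=14.718 → t=3.001, apex=11.040, x_land=184.217, impact vy=-14.718
  bounce: vy ← 0.87·14.718 = 12.804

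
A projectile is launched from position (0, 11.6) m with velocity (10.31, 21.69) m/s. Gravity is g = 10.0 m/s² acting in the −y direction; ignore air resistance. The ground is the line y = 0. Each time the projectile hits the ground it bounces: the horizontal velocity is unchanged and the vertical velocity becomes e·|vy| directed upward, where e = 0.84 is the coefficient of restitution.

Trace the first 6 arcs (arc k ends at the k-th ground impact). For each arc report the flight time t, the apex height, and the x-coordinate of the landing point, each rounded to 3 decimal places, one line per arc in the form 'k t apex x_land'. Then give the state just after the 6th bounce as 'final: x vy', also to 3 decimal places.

1 4.819 35.123 49.688
2 4.453 24.783 95.595
3 3.740 17.487 134.157
4 3.142 12.339 166.548
5 2.639 8.706 193.758
6 2.217 6.143 216.613
final: 216.613 9.311

Arc 1: start y=11.600, vy=21.690 → t=4.819, apex=35.123, x_land=49.688, impact vy=-26.504
  bounce: vy ← 0.84·26.504 = 22.263
Arc 2: start y=0.000, vy=22.263 → t=4.453, apex=24.783, x_land=95.595, impact vy=-22.263
  bounce: vy ← 0.84·22.263 = 18.701
Arc 3: start y=0.000, vy=18.701 → t=3.740, apex=17.487, x_land=134.157, impact vy=-18.701
  bounce: vy ← 0.84·18.701 = 15.709
Arc 4: start y=0.000, vy=15.709 → t=3.142, apex=12.339, x_land=166.548, impact vy=-15.709
  bounce: vy ← 0.84·15.709 = 13.196
Arc 5: start y=0.000, vy=13.196 → t=2.639, apex=8.706, x_land=193.758, impact vy=-13.196
  bounce: vy ← 0.84·13.196 = 11.084
Arc 6: start y=0.000, vy=11.084 → t=2.217, apex=6.143, x_land=216.613, impact vy=-11.084
  bounce: vy ← 0.84·11.084 = 9.311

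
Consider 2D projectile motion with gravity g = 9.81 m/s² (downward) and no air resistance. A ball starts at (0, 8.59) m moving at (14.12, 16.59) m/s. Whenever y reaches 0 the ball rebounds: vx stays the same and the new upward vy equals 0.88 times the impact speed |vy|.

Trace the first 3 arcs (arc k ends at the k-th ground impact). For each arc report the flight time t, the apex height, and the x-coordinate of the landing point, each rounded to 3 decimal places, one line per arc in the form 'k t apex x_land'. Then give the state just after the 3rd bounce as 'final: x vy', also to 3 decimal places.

Arc 1: start y=8.590, vy=16.590 → t=3.839, apex=22.618, x_land=54.200, impact vy=-21.066
  bounce: vy ← 0.88·21.066 = 18.538
Arc 2: start y=0.000, vy=18.538 → t=3.779, apex=17.515, x_land=107.564, impact vy=-18.538
  bounce: vy ← 0.88·18.538 = 16.313
Arc 3: start y=0.000, vy=16.313 → t=3.326, apex=13.564, x_land=154.525, impact vy=-16.313
  bounce: vy ← 0.88·16.313 = 14.356

1 3.839 22.618 54.200
2 3.779 17.515 107.564
3 3.326 13.564 154.525
final: 154.525 14.356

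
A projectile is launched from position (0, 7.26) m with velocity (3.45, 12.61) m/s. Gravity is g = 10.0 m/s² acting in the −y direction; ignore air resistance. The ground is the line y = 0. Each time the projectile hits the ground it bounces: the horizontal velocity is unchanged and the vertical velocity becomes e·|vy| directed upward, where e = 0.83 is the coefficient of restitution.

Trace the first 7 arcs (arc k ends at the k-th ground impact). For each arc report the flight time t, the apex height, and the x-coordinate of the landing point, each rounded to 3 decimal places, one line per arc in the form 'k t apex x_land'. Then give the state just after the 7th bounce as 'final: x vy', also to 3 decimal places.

Arc 1: start y=7.260, vy=12.610 → t=3.005, apex=15.211, x_land=10.368, impact vy=-17.442
  bounce: vy ← 0.83·17.442 = 14.477
Arc 2: start y=0.000, vy=14.477 → t=2.895, apex=10.479, x_land=20.357, impact vy=-14.477
  bounce: vy ← 0.83·14.477 = 12.016
Arc 3: start y=0.000, vy=12.016 → t=2.403, apex=7.219, x_land=28.647, impact vy=-12.016
  bounce: vy ← 0.83·12.016 = 9.973
Arc 4: start y=0.000, vy=9.973 → t=1.995, apex=4.973, x_land=35.529, impact vy=-9.973
  bounce: vy ← 0.83·9.973 = 8.278
Arc 5: start y=0.000, vy=8.278 → t=1.656, apex=3.426, x_land=41.240, impact vy=-8.278
  bounce: vy ← 0.83·8.278 = 6.870
Arc 6: start y=0.000, vy=6.870 → t=1.374, apex=2.360, x_land=45.981, impact vy=-6.870
  bounce: vy ← 0.83·6.870 = 5.702
Arc 7: start y=0.000, vy=5.702 → t=1.140, apex=1.626, x_land=49.915, impact vy=-5.702
  bounce: vy ← 0.83·5.702 = 4.733

1 3.005 15.211 10.368
2 2.895 10.479 20.357
3 2.403 7.219 28.647
4 1.995 4.973 35.529
5 1.656 3.426 41.240
6 1.374 2.360 45.981
7 1.140 1.626 49.915
final: 49.915 4.733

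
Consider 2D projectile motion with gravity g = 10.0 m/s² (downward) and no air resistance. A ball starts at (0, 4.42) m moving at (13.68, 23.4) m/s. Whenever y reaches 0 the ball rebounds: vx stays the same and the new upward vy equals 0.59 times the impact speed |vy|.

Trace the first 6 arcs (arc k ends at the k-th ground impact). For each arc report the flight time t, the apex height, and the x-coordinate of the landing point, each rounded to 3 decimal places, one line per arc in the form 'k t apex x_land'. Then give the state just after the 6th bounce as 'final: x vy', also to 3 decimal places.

Arc 1: start y=4.420, vy=23.400 → t=4.862, apex=31.798, x_land=66.510, impact vy=-25.218
  bounce: vy ← 0.59·25.218 = 14.879
Arc 2: start y=0.000, vy=14.879 → t=2.976, apex=11.069, x_land=107.218, impact vy=-14.879
  bounce: vy ← 0.59·14.879 = 8.778
Arc 3: start y=0.000, vy=8.778 → t=1.756, apex=3.853, x_land=131.236, impact vy=-8.778
  bounce: vy ← 0.59·8.778 = 5.179
Arc 4: start y=0.000, vy=5.179 → t=1.036, apex=1.341, x_land=145.407, impact vy=-5.179
  bounce: vy ← 0.59·5.179 = 3.056
Arc 5: start y=0.000, vy=3.056 → t=0.611, apex=0.467, x_land=153.767, impact vy=-3.056
  bounce: vy ← 0.59·3.056 = 1.803
Arc 6: start y=0.000, vy=1.803 → t=0.361, apex=0.163, x_land=158.700, impact vy=-1.803
  bounce: vy ← 0.59·1.803 = 1.064

1 4.862 31.798 66.510
2 2.976 11.069 107.218
3 1.756 3.853 131.236
4 1.036 1.341 145.407
5 0.611 0.467 153.767
6 0.361 0.163 158.700
final: 158.700 1.064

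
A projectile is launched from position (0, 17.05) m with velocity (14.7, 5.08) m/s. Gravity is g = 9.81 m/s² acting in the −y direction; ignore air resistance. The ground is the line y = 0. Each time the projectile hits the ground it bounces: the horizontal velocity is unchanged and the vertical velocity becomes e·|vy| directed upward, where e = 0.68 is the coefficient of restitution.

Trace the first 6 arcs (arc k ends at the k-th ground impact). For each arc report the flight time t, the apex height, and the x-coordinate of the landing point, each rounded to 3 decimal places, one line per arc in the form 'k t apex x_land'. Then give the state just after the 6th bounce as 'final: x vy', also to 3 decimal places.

1 2.453 18.365 36.057
2 2.632 8.492 74.741
3 1.789 3.927 101.046
4 1.217 1.816 118.934
5 0.827 0.840 131.098
6 0.563 0.388 139.369
final: 139.369 1.877

Arc 1: start y=17.050, vy=5.080 → t=2.453, apex=18.365, x_land=36.057, impact vy=-18.982
  bounce: vy ← 0.68·18.982 = 12.908
Arc 2: start y=0.000, vy=12.908 → t=2.632, apex=8.492, x_land=74.741, impact vy=-12.908
  bounce: vy ← 0.68·12.908 = 8.777
Arc 3: start y=0.000, vy=8.777 → t=1.789, apex=3.927, x_land=101.046, impact vy=-8.777
  bounce: vy ← 0.68·8.777 = 5.969
Arc 4: start y=0.000, vy=5.969 → t=1.217, apex=1.816, x_land=118.934, impact vy=-5.969
  bounce: vy ← 0.68·5.969 = 4.059
Arc 5: start y=0.000, vy=4.059 → t=0.827, apex=0.840, x_land=131.098, impact vy=-4.059
  bounce: vy ← 0.68·4.059 = 2.760
Arc 6: start y=0.000, vy=2.760 → t=0.563, apex=0.388, x_land=139.369, impact vy=-2.760
  bounce: vy ← 0.68·2.760 = 1.877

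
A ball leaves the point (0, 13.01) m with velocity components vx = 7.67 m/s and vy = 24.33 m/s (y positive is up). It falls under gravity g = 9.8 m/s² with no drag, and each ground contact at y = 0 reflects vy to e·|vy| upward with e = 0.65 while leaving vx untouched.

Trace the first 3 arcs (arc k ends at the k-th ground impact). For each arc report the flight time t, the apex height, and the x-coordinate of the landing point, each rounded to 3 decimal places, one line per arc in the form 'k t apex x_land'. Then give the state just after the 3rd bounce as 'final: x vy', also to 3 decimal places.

Arc 1: start y=13.010, vy=24.330 → t=5.452, apex=43.211, x_land=41.819, impact vy=-29.102
  bounce: vy ← 0.65·29.102 = 18.917
Arc 2: start y=0.000, vy=18.917 → t=3.861, apex=18.257, x_land=71.429, impact vy=-18.917
  bounce: vy ← 0.65·18.917 = 12.296
Arc 3: start y=0.000, vy=12.296 → t=2.509, apex=7.714, x_land=90.676, impact vy=-12.296
  bounce: vy ← 0.65·12.296 = 7.992

1 5.452 43.211 41.819
2 3.861 18.257 71.429
3 2.509 7.714 90.676
final: 90.676 7.992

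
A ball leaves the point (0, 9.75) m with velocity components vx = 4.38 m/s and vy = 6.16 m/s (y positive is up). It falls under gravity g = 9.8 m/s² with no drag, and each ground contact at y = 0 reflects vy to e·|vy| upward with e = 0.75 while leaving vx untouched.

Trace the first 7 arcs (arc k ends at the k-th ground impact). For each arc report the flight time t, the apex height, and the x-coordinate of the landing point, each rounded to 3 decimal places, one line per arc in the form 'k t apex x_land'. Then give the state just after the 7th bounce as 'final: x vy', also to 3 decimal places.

Arc 1: start y=9.750, vy=6.160 → t=2.173, apex=11.686, x_land=9.517, impact vy=-15.134
  bounce: vy ← 0.75·15.134 = 11.351
Arc 2: start y=0.000, vy=11.351 → t=2.316, apex=6.573, x_land=19.663, impact vy=-11.351
  bounce: vy ← 0.75·11.351 = 8.513
Arc 3: start y=0.000, vy=8.513 → t=1.737, apex=3.698, x_land=27.273, impact vy=-8.513
  bounce: vy ← 0.75·8.513 = 6.385
Arc 4: start y=0.000, vy=6.385 → t=1.303, apex=2.080, x_land=32.980, impact vy=-6.385
  bounce: vy ← 0.75·6.385 = 4.789
Arc 5: start y=0.000, vy=4.789 → t=0.977, apex=1.170, x_land=37.261, impact vy=-4.789
  bounce: vy ← 0.75·4.789 = 3.591
Arc 6: start y=0.000, vy=3.591 → t=0.733, apex=0.658, x_land=40.471, impact vy=-3.591
  bounce: vy ← 0.75·3.591 = 2.694
Arc 7: start y=0.000, vy=2.694 → t=0.550, apex=0.370, x_land=42.879, impact vy=-2.694
  bounce: vy ← 0.75·2.694 = 2.020

1 2.173 11.686 9.517
2 2.316 6.573 19.663
3 1.737 3.698 27.273
4 1.303 2.080 32.980
5 0.977 1.170 37.261
6 0.733 0.658 40.471
7 0.550 0.370 42.879
final: 42.879 2.020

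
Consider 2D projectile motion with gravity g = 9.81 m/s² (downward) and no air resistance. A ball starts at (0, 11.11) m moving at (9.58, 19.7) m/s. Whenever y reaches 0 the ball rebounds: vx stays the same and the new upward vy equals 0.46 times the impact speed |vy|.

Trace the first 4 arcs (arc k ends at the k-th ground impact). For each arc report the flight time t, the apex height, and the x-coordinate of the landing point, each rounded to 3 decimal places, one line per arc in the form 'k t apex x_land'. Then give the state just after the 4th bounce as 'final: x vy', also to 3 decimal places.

Arc 1: start y=11.110, vy=19.700 → t=4.518, apex=30.890, x_land=43.279, impact vy=-24.618
  bounce: vy ← 0.46·24.618 = 11.324
Arc 2: start y=0.000, vy=11.324 → t=2.309, apex=6.536, x_land=65.397, impact vy=-11.324
  bounce: vy ← 0.46·11.324 = 5.209
Arc 3: start y=0.000, vy=5.209 → t=1.062, apex=1.383, x_land=75.572, impact vy=-5.209
  bounce: vy ← 0.46·5.209 = 2.396
Arc 4: start y=0.000, vy=2.396 → t=0.489, apex=0.293, x_land=80.252, impact vy=-2.396
  bounce: vy ← 0.46·2.396 = 1.102

1 4.518 30.890 43.279
2 2.309 6.536 65.397
3 1.062 1.383 75.572
4 0.489 0.293 80.252
final: 80.252 1.102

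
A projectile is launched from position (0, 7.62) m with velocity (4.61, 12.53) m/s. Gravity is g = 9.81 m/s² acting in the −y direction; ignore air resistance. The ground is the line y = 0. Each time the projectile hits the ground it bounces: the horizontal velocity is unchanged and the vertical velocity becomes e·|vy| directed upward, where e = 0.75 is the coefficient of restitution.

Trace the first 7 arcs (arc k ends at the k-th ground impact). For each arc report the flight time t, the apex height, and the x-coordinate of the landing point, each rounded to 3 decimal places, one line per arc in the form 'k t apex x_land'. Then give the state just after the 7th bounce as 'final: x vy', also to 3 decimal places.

1 3.062 15.622 14.115
2 2.677 8.787 26.456
3 2.008 4.943 35.712
4 1.506 2.780 42.653
5 1.129 1.564 47.860
6 0.847 0.880 51.764
7 0.635 0.495 54.693
final: 54.693 2.337

Arc 1: start y=7.620, vy=12.530 → t=3.062, apex=15.622, x_land=14.115, impact vy=-17.507
  bounce: vy ← 0.75·17.507 = 13.130
Arc 2: start y=0.000, vy=13.130 → t=2.677, apex=8.787, x_land=26.456, impact vy=-13.130
  bounce: vy ← 0.75·13.130 = 9.848
Arc 3: start y=0.000, vy=9.848 → t=2.008, apex=4.943, x_land=35.712, impact vy=-9.848
  bounce: vy ← 0.75·9.848 = 7.386
Arc 4: start y=0.000, vy=7.386 → t=1.506, apex=2.780, x_land=42.653, impact vy=-7.386
  bounce: vy ← 0.75·7.386 = 5.539
Arc 5: start y=0.000, vy=5.539 → t=1.129, apex=1.564, x_land=47.860, impact vy=-5.539
  bounce: vy ← 0.75·5.539 = 4.155
Arc 6: start y=0.000, vy=4.155 → t=0.847, apex=0.880, x_land=51.764, impact vy=-4.155
  bounce: vy ← 0.75·4.155 = 3.116
Arc 7: start y=0.000, vy=3.116 → t=0.635, apex=0.495, x_land=54.693, impact vy=-3.116
  bounce: vy ← 0.75·3.116 = 2.337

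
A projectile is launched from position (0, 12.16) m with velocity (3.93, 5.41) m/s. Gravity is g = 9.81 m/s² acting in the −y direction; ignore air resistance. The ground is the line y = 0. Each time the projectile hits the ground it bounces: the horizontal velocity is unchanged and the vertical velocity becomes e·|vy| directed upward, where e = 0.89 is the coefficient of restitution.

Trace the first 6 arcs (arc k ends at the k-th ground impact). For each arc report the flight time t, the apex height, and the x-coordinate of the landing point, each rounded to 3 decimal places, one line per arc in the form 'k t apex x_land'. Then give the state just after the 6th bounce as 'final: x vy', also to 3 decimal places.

Arc 1: start y=12.160, vy=5.410 → t=2.220, apex=13.652, x_land=8.724, impact vy=-16.366
  bounce: vy ← 0.89·16.366 = 14.566
Arc 2: start y=0.000, vy=14.566 → t=2.970, apex=10.814, x_land=20.394, impact vy=-14.566
  bounce: vy ← 0.89·14.566 = 12.964
Arc 3: start y=0.000, vy=12.964 → t=2.643, apex=8.565, x_land=30.781, impact vy=-12.964
  bounce: vy ← 0.89·12.964 = 11.538
Arc 4: start y=0.000, vy=11.538 → t=2.352, apex=6.785, x_land=40.025, impact vy=-11.538
  bounce: vy ← 0.89·11.538 = 10.268
Arc 5: start y=0.000, vy=10.268 → t=2.093, apex=5.374, x_land=48.252, impact vy=-10.268
  bounce: vy ← 0.89·10.268 = 9.139
Arc 6: start y=0.000, vy=9.139 → t=1.863, apex=4.257, x_land=55.575, impact vy=-9.139
  bounce: vy ← 0.89·9.139 = 8.134

1 2.220 13.652 8.724
2 2.970 10.814 20.394
3 2.643 8.565 30.781
4 2.352 6.785 40.025
5 2.093 5.374 48.252
6 1.863 4.257 55.575
final: 55.575 8.134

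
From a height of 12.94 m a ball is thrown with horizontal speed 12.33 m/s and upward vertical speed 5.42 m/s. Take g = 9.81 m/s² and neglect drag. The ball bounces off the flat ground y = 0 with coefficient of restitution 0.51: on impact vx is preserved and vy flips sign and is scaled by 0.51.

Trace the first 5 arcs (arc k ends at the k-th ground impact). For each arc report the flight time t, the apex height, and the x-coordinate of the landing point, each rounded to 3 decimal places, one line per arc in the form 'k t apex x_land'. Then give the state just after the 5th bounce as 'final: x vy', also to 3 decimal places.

Arc 1: start y=12.940, vy=5.420 → t=2.268, apex=14.437, x_land=27.966, impact vy=-16.830
  bounce: vy ← 0.51·16.830 = 8.583
Arc 2: start y=0.000, vy=8.583 → t=1.750, apex=3.755, x_land=49.543, impact vy=-8.583
  bounce: vy ← 0.51·8.583 = 4.378
Arc 3: start y=0.000, vy=4.378 → t=0.892, apex=0.977, x_land=60.547, impact vy=-4.378
  bounce: vy ← 0.51·4.378 = 2.233
Arc 4: start y=0.000, vy=2.233 → t=0.455, apex=0.254, x_land=66.159, impact vy=-2.233
  bounce: vy ← 0.51·2.233 = 1.139
Arc 5: start y=0.000, vy=1.139 → t=0.232, apex=0.066, x_land=69.021, impact vy=-1.139
  bounce: vy ← 0.51·1.139 = 0.581

1 2.268 14.437 27.966
2 1.750 3.755 49.543
3 0.892 0.977 60.547
4 0.455 0.254 66.159
5 0.232 0.066 69.021
final: 69.021 0.581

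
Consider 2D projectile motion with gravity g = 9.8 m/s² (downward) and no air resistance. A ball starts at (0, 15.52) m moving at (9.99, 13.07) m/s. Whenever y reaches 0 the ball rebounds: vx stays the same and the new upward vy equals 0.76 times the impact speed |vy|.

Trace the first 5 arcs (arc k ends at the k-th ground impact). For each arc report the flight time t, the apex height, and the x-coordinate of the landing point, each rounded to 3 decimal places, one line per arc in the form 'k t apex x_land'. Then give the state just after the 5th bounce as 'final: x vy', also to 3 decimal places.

1 3.558 24.236 35.541
2 3.380 13.998 69.311
3 2.569 8.086 94.977
4 1.953 4.670 114.483
5 1.484 2.698 129.307
final: 129.307 5.526

Arc 1: start y=15.520, vy=13.070 → t=3.558, apex=24.236, x_land=35.541, impact vy=-21.795
  bounce: vy ← 0.76·21.795 = 16.564
Arc 2: start y=0.000, vy=16.564 → t=3.380, apex=13.998, x_land=69.311, impact vy=-16.564
  bounce: vy ← 0.76·16.564 = 12.589
Arc 3: start y=0.000, vy=12.589 → t=2.569, apex=8.086, x_land=94.977, impact vy=-12.589
  bounce: vy ← 0.76·12.589 = 9.567
Arc 4: start y=0.000, vy=9.567 → t=1.953, apex=4.670, x_land=114.483, impact vy=-9.567
  bounce: vy ← 0.76·9.567 = 7.271
Arc 5: start y=0.000, vy=7.271 → t=1.484, apex=2.698, x_land=129.307, impact vy=-7.271
  bounce: vy ← 0.76·7.271 = 5.526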